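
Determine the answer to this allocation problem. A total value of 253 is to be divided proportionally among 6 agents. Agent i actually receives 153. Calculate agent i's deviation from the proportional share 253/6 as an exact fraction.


Step 1: Proportional share = 253/6
Step 2: Agent's actual allocation = 153
Step 3: Excess = 153 - 253/6 = 665/6

665/6


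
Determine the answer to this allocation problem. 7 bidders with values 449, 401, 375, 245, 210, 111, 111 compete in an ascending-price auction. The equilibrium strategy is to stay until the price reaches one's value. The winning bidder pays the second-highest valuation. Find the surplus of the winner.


Step 1: Identify the highest value: 449
Step 2: Identify the second-highest value: 401
Step 3: The final price = second-highest value = 401
Step 4: Surplus = 449 - 401 = 48

48


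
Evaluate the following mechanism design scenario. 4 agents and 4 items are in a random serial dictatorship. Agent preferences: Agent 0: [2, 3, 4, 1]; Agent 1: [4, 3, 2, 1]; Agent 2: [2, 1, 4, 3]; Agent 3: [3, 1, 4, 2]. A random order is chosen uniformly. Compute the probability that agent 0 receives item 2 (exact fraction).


Step 1: Agent 0 wants item 2
Step 2: There are 24 possible orderings of agents
Step 3: In 12 orderings, agent 0 gets item 2
Step 4: Probability = 12/24 = 1/2

1/2


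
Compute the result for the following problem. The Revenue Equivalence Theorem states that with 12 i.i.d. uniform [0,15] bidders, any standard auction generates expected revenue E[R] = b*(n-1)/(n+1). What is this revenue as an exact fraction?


Step 1: By Revenue Equivalence, expected revenue = b*(n-1)/(n+1)
Step 2: Substituting n = 12, b = 15
Step 3: Revenue = 15*(12-1)/(12+1) = 15*11/13
Step 4: Revenue = 165/13

165/13


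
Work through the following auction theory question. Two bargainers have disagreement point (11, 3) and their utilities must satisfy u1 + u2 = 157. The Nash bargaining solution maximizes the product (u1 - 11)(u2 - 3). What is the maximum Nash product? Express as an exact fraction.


Step 1: The Nash solution splits surplus symmetrically above the disagreement point
Step 2: u1 = (total + d1 - d2)/2 = (157 + 11 - 3)/2 = 165/2
Step 3: u2 = (total - d1 + d2)/2 = (157 - 11 + 3)/2 = 149/2
Step 4: Nash product = (165/2 - 11) * (149/2 - 3)
Step 5: = 143/2 * 143/2 = 20449/4

20449/4


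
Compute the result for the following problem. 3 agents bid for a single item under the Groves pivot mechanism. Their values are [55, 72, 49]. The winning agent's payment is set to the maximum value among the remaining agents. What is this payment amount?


Step 1: The efficient winner is agent 1 with value 72
Step 2: Other agents' values: [55, 49]
Step 3: Pivot payment = max(others) = 55
Step 4: The winner pays 55

55


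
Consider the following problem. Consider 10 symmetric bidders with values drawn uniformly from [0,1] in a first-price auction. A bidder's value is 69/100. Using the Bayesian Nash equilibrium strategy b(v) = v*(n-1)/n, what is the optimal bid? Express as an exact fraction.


Step 1: The symmetric BNE bidding function is b(v) = v * (n-1) / n
Step 2: Substitute v = 69/100 and n = 10
Step 3: b = 69/100 * 9/10
Step 4: b = 621/1000

621/1000


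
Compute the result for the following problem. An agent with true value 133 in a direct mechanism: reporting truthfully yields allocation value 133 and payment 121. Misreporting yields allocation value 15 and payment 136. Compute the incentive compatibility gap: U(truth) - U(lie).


Step 1: U(truth) = value - payment = 133 - 121 = 12
Step 2: U(lie) = allocation - payment = 15 - 136 = -121
Step 3: IC gap = 12 - (-121) = 133

133


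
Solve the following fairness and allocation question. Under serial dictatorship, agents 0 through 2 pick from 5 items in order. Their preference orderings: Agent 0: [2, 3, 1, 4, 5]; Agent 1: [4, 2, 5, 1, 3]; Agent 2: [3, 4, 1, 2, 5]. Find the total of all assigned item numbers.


Step 1: Agent 0 picks item 2
Step 2: Agent 1 picks item 4
Step 3: Agent 2 picks item 3
Step 4: Sum = 2 + 4 + 3 = 9

9


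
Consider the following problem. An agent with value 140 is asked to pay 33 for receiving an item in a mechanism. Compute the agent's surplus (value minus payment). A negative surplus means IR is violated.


Step 1: Surplus = value - payment = 140 - 33 = 107
Step 2: IR is satisfied (surplus >= 0)

107


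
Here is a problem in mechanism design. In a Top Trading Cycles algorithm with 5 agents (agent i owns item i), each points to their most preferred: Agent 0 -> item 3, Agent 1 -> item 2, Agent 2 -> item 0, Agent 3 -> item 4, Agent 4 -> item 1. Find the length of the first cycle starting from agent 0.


Step 1: Trace the pointer graph from agent 0: 0 -> 3 -> 4 -> 1 -> 2 -> 0
Step 2: A cycle is detected when we revisit agent 0
Step 3: The cycle is: 0 -> 3 -> 4 -> 1 -> 2 -> 0
Step 4: Cycle length = 5

5


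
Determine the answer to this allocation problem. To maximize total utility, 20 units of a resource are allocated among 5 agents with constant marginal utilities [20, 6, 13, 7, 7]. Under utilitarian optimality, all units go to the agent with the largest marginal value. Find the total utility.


Step 1: The marginal utilities are [20, 6, 13, 7, 7]
Step 2: The highest marginal utility is 20
Step 3: All 20 units go to that agent
Step 4: Total utility = 20 * 20 = 400

400


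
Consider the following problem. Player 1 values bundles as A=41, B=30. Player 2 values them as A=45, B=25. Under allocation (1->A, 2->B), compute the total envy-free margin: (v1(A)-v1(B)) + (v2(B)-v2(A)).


Step 1: Player 1's margin = v1(A) - v1(B) = 41 - 30 = 11
Step 2: Player 2's margin = v2(B) - v2(A) = 25 - 45 = -20
Step 3: Total margin = 11 + -20 = -9

-9


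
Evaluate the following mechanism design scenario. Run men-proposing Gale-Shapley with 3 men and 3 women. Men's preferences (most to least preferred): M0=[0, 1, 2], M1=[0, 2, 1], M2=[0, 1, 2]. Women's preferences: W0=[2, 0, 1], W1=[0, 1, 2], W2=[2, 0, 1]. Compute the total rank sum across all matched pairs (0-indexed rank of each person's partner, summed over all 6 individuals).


Step 1: Run Gale-Shapley (men propose, women hold best offer):
  M0 proposes to W0; she accepts
  M1 proposes to W0; rejected
  M1 proposes to W2; she accepts
  M2 proposes to W0; she switches from M0
  M0 proposes to W1; she accepts
Step 2: Final matching: W0-M2, W1-M0, W2-M1
Step 3: 0-indexed ranks (man's rank of his match, then woman's): 0 + 0 + 1 + 0 + 1 + 2
Step 4: Total rank sum = 4

4


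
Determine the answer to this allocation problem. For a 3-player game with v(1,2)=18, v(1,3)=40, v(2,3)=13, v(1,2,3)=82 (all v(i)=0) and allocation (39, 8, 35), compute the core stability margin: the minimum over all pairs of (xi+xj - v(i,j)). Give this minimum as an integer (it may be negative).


Step 1: Slack for coalition (1,2): x1+x2 - v12 = 47 - 18 = 29
Step 2: Slack for coalition (1,3): x1+x3 - v13 = 74 - 40 = 34
Step 3: Slack for coalition (2,3): x2+x3 - v23 = 43 - 13 = 30
Step 4: Minimum slack = min(29, 34, 30) = 29, attained by (1,2); no pair can gain by deviating, so the allocation is in the core

29


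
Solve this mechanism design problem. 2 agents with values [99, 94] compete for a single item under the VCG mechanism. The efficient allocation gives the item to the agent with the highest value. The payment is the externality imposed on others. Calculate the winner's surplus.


Step 1: The winner is the agent with the highest value: agent 0 with value 99
Step 2: Values of other agents: [94]
Step 3: VCG payment = max of others' values = 94
Step 4: Surplus = 99 - 94 = 5

5


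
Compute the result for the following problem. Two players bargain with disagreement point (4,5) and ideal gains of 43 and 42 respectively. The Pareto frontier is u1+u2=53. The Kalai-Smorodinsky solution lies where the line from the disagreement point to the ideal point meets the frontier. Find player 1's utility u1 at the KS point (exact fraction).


Step 1: At the KS point, (u1-d1)/r1 = (u2-d2)/r2 = t and u1+u2 = 53
Step 2: u1 = d1 + r1*t and u2 = d2 + r2*t, so (d1 + r1*t) + (d2 + r2*t) = 53
Step 3: t = (53 - 4 - 5)/(43 + 42) = 44/85
Step 4: u1 = d1 + r1*t = 4 + 43 * 44/85 = 2232/85
Step 5: (Check: u2 = d2 + r2*t = 2273/85; u1+u2 = 2232/85 + 2273/85 = 53, on the frontier.)

2232/85


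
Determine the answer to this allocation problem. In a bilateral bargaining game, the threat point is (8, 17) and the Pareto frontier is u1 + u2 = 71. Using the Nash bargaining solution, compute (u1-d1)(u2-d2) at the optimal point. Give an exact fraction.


Step 1: The Nash solution splits surplus symmetrically above the disagreement point
Step 2: u1 = (total + d1 - d2)/2 = (71 + 8 - 17)/2 = 31
Step 3: u2 = (total - d1 + d2)/2 = (71 - 8 + 17)/2 = 40
Step 4: Nash product = (31 - 8) * (40 - 17)
Step 5: = 23 * 23 = 529

529


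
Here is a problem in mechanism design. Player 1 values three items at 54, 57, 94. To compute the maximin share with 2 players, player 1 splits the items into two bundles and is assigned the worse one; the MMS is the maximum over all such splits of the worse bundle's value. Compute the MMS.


Step 1: Item values = 54, 57, 94
Step 2: Enumerate all 2-bundle partitions and take the smaller bundle:
  Partition 1: {54} vs {57,94} -> bundles 54, 151; min = 54
  Partition 2: {57} vs {54,94} -> bundles 57, 148; min = 57
  Partition 3: {94} vs {54,57} -> bundles 94, 111; min = 94
Step 3: MMS = max(54, 57, 94) = 94

94


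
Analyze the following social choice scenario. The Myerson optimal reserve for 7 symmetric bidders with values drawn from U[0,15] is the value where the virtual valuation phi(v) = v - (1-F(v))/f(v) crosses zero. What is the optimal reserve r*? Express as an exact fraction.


Step 1: For U[0,15], F(v) = v/15 and f(v) = 1/15
Step 2: phi(v) = v - (1 - v/15)/(1/15) = v - (15 - v) = 2v - 15
Step 3: Set phi(r*) = 0: 2r* - 15 = 0
Step 4: r* = 15/2 (the number of bidders n = 7 does not enter)

15/2


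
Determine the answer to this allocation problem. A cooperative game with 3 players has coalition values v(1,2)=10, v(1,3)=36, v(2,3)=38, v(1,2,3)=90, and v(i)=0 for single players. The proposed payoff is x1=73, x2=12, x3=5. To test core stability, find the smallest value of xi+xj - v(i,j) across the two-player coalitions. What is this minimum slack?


Step 1: Slack for coalition (1,2): x1+x2 - v12 = 85 - 10 = 75
Step 2: Slack for coalition (1,3): x1+x3 - v13 = 78 - 36 = 42
Step 3: Slack for coalition (2,3): x2+x3 - v23 = 17 - 38 = -21
Step 4: Minimum slack = min(75, 42, -21) = -21, attained by (2,3); coalition (2,3) can block (slack < 0), so the allocation is not in the core

-21


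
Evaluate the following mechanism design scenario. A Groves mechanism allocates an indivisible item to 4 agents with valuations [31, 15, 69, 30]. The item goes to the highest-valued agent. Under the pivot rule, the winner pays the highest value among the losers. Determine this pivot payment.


Step 1: The efficient winner is agent 2 with value 69
Step 2: Other agents' values: [31, 15, 30]
Step 3: Pivot payment = max(others) = 31
Step 4: The winner pays 31

31


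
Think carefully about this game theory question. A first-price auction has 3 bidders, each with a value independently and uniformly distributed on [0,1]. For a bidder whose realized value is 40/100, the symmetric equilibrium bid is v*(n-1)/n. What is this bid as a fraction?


Step 1: The symmetric BNE bidding function is b(v) = v * (n-1) / n
Step 2: Substitute v = 2/5 and n = 3
Step 3: b = 2/5 * 2/3
Step 4: b = 4/15

4/15


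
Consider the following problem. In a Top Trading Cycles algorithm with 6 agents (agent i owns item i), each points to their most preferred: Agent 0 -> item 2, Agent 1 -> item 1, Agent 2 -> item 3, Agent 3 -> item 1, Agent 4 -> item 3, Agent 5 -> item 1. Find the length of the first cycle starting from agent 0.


Step 1: Trace the pointer graph from agent 0: 0 -> 2 -> 3 -> 1 -> 1
Step 2: A cycle is detected when we revisit agent 1
Step 3: The cycle is: 1 -> 1
Step 4: Cycle length = 1

1


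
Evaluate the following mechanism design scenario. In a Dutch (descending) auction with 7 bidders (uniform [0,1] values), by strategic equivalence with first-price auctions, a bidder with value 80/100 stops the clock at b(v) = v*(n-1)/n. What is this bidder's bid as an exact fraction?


Step 1: Dutch auctions are strategically equivalent to first-price auctions
Step 2: The equilibrium bid is b(v) = v*(n-1)/n
Step 3: b = 4/5 * 6/7
Step 4: b = 24/35

24/35


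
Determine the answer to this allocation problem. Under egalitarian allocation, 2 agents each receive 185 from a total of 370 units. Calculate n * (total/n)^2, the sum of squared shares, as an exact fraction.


Step 1: Each agent's share = 370/2 = 185
Step 2: Square of each share = (185)^2 = 34225
Step 3: Sum of squares = 2 * 34225 = 68450

68450


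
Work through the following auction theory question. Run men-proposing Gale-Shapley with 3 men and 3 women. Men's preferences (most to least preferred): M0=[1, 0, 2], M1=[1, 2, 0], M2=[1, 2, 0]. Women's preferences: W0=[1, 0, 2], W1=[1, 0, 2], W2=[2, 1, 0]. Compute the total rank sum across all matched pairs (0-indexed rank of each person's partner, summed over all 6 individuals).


Step 1: Run Gale-Shapley (men propose, women hold best offer):
  M0 proposes to W1; she accepts
  M1 proposes to W1; she switches from M0
  M2 proposes to W1; rejected
  M2 proposes to W2; she accepts
  M0 proposes to W0; she accepts
Step 2: Final matching: W0-M0, W1-M1, W2-M2
Step 3: 0-indexed ranks (man's rank of his match, then woman's): 1 + 1 + 0 + 0 + 1 + 0
Step 4: Total rank sum = 3

3


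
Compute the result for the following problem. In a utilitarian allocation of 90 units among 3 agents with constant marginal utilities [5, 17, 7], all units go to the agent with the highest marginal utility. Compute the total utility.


Step 1: The marginal utilities are [5, 17, 7]
Step 2: The highest marginal utility is 17
Step 3: All 90 units go to that agent
Step 4: Total utility = 17 * 90 = 1530

1530


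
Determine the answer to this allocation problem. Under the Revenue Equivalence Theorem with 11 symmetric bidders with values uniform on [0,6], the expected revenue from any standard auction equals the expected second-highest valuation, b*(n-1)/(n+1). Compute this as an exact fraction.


Step 1: By Revenue Equivalence, expected revenue = b*(n-1)/(n+1)
Step 2: Substituting n = 11, b = 6
Step 3: Revenue = 6*(11-1)/(11+1) = 6*10/12
Step 4: Revenue = 60/12 = 5

5


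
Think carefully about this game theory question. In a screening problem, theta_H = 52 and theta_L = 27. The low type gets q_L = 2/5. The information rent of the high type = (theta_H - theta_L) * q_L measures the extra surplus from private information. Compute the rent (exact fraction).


Step 1: theta_H - theta_L = 52 - 27 = 25
Step 2: Information rent = (theta_H - theta_L) * q_L
Step 3: = 25 * 2/5
Step 4: = 10

10


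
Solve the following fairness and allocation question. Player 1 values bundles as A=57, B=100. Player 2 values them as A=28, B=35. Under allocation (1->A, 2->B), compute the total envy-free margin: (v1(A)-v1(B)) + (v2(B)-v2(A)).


Step 1: Player 1's margin = v1(A) - v1(B) = 57 - 100 = -43
Step 2: Player 2's margin = v2(B) - v2(A) = 35 - 28 = 7
Step 3: Total margin = -43 + 7 = -36

-36


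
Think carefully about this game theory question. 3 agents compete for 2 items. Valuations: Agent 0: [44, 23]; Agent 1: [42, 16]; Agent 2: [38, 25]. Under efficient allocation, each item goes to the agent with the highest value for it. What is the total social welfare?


Step 1: For each item, find the maximum value among all agents.
Step 2: Item 0 -> Agent 0 (value 44)
Step 3: Item 1 -> Agent 2 (value 25)
Step 4: Total welfare = 44 + 25 = 69

69


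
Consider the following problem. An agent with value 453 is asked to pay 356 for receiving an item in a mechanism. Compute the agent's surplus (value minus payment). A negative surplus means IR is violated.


Step 1: Surplus = value - payment = 453 - 356 = 97
Step 2: IR is satisfied (surplus >= 0)

97


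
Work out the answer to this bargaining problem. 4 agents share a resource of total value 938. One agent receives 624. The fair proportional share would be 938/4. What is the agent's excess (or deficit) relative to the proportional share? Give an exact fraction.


Step 1: Proportional share = 938/4 = 469/2
Step 2: Agent's actual allocation = 624
Step 3: Excess = 624 - 469/2 = 779/2

779/2


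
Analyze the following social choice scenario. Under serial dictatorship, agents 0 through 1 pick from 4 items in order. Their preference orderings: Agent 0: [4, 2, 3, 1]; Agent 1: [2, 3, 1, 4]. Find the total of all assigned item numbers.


Step 1: Agent 0 picks item 4
Step 2: Agent 1 picks item 2
Step 3: Sum = 4 + 2 = 6

6


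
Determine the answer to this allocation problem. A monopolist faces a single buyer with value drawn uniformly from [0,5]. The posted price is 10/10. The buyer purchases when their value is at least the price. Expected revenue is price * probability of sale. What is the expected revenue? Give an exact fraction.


Step 1: Posted price r = 1, value support [0,5]
Step 2: P(v >= r) = (5 - 1)/5 = 4/5
Step 3: Expected revenue = r * P(v >= r) = 1 * 4/5
Step 4: Revenue = 4/5

4/5


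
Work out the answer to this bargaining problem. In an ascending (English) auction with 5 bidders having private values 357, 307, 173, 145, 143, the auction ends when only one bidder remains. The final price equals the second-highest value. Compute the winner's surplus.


Step 1: Identify the highest value: 357
Step 2: Identify the second-highest value: 307
Step 3: The final price = second-highest value = 307
Step 4: Surplus = 357 - 307 = 50

50


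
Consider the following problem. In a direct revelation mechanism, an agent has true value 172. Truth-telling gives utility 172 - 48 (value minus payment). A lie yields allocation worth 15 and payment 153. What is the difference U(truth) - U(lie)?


Step 1: U(truth) = value - payment = 172 - 48 = 124
Step 2: U(lie) = allocation - payment = 15 - 153 = -138
Step 3: IC gap = 124 - (-138) = 262

262


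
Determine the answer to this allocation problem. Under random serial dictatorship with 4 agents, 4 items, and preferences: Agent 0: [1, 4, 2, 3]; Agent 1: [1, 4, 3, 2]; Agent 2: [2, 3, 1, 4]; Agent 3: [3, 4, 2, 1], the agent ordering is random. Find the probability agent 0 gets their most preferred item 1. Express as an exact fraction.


Step 1: Agent 0 wants item 1
Step 2: There are 24 possible orderings of agents
Step 3: In 12 orderings, agent 0 gets item 1
Step 4: Probability = 12/24 = 1/2

1/2


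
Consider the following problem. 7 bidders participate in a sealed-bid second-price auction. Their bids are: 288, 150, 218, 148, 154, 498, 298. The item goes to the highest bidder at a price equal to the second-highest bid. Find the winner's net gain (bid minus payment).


Step 1: Sort bids in descending order: 498, 298, 288, 218, 154, 150, 148
Step 2: The winning bid is the highest: 498
Step 3: The payment equals the second-highest bid: 298
Step 4: Surplus = winner's bid - payment = 498 - 298 = 200

200


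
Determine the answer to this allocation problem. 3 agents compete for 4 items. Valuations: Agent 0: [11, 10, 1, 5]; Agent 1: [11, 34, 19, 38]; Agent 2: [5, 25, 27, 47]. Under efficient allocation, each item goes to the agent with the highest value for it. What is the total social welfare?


Step 1: For each item, find the maximum value among all agents.
Step 2: Item 0 -> Agent 0 (value 11)
Step 3: Item 1 -> Agent 1 (value 34)
Step 4: Item 2 -> Agent 2 (value 27)
Step 5: Item 3 -> Agent 2 (value 47)
Step 6: Total welfare = 11 + 34 + 27 + 47 = 119

119


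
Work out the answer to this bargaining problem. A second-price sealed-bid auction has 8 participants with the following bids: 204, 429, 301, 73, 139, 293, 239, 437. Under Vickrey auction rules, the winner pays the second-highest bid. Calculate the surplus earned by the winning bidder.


Step 1: Sort bids in descending order: 437, 429, 301, 293, 239, 204, 139, 73
Step 2: The winning bid is the highest: 437
Step 3: The payment equals the second-highest bid: 429
Step 4: Surplus = winner's bid - payment = 437 - 429 = 8

8


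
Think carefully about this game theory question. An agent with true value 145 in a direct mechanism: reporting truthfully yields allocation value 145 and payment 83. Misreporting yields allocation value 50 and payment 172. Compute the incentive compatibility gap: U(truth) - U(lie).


Step 1: U(truth) = value - payment = 145 - 83 = 62
Step 2: U(lie) = allocation - payment = 50 - 172 = -122
Step 3: IC gap = 62 - (-122) = 184

184


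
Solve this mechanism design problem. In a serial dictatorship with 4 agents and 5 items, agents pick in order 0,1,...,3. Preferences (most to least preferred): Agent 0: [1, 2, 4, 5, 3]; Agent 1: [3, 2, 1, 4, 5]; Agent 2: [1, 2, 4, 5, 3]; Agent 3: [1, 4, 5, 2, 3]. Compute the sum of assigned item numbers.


Step 1: Agent 0 picks item 1
Step 2: Agent 1 picks item 3
Step 3: Agent 2 picks item 2
Step 4: Agent 3 picks item 4
Step 5: Sum = 1 + 3 + 2 + 4 = 10

10


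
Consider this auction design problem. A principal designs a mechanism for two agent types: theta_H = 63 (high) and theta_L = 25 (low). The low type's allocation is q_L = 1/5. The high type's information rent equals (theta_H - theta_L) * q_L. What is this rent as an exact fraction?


Step 1: theta_H - theta_L = 63 - 25 = 38
Step 2: Information rent = (theta_H - theta_L) * q_L
Step 3: = 38 * 1/5
Step 4: = 38/5

38/5


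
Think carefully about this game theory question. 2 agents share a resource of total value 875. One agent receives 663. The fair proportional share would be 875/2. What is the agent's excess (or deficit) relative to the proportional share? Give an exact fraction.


Step 1: Proportional share = 875/2
Step 2: Agent's actual allocation = 663
Step 3: Excess = 663 - 875/2 = 451/2

451/2


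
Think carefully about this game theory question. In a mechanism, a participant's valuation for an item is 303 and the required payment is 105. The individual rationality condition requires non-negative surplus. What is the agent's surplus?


Step 1: Surplus = value - payment = 303 - 105 = 198
Step 2: IR is satisfied (surplus >= 0)

198


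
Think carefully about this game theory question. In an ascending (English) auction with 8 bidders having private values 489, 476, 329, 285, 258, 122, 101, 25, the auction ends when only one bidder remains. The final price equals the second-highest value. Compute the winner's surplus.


Step 1: Identify the highest value: 489
Step 2: Identify the second-highest value: 476
Step 3: The final price = second-highest value = 476
Step 4: Surplus = 489 - 476 = 13

13


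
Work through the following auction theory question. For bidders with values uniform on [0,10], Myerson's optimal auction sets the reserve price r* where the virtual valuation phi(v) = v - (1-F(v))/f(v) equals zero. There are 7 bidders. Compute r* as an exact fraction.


Step 1: For U[0,10], F(v) = v/10 and f(v) = 1/10
Step 2: phi(v) = v - (1 - v/10)/(1/10) = v - (10 - v) = 2v - 10
Step 3: Set phi(r*) = 0: 2r* - 10 = 0
Step 4: r* = 10/2 = 5 (the number of bidders n = 7 does not enter)

5


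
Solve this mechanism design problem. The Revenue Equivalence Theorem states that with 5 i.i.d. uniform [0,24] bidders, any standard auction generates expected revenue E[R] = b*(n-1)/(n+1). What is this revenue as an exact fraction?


Step 1: By Revenue Equivalence, expected revenue = b*(n-1)/(n+1)
Step 2: Substituting n = 5, b = 24
Step 3: Revenue = 24*(5-1)/(5+1) = 24*4/6
Step 4: Revenue = 96/6 = 16

16


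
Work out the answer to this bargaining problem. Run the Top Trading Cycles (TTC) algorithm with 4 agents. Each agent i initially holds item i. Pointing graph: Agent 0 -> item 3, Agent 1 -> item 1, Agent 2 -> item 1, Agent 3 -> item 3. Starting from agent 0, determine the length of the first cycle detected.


Step 1: Trace the pointer graph from agent 0: 0 -> 3 -> 3
Step 2: A cycle is detected when we revisit agent 3
Step 3: The cycle is: 3 -> 3
Step 4: Cycle length = 1

1


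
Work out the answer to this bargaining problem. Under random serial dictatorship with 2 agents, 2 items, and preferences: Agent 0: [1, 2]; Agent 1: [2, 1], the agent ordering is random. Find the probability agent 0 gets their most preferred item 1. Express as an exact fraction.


Step 1: Agent 0 wants item 1
Step 2: There are 2 possible orderings of agents
Step 3: In 2 orderings, agent 0 gets item 1
Step 4: Probability = 2/2 = 1

1


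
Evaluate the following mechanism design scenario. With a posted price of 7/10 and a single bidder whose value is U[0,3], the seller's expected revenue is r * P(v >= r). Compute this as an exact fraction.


Step 1: Posted price r = 7/10, value support [0,3]
Step 2: P(v >= r) = (3 - 7/10)/3 = 23/30
Step 3: Expected revenue = r * P(v >= r) = 7/10 * 23/30
Step 4: Revenue = 161/300

161/300


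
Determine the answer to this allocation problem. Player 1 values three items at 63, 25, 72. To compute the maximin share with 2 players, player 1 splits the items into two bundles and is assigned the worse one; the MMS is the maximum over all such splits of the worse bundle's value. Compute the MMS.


Step 1: Item values = 63, 25, 72
Step 2: Enumerate all 2-bundle partitions and take the smaller bundle:
  Partition 1: {63} vs {25,72} -> bundles 63, 97; min = 63
  Partition 2: {25} vs {63,72} -> bundles 25, 135; min = 25
  Partition 3: {72} vs {63,25} -> bundles 72, 88; min = 72
Step 3: MMS = max(63, 25, 72) = 72

72


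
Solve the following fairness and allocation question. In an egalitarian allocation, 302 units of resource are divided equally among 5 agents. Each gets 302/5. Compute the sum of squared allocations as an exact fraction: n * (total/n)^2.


Step 1: Each agent's share = 302/5
Step 2: Square of each share = (302/5)^2 = 91204/25
Step 3: Sum of squares = 5 * 91204/25 = 91204/5

91204/5


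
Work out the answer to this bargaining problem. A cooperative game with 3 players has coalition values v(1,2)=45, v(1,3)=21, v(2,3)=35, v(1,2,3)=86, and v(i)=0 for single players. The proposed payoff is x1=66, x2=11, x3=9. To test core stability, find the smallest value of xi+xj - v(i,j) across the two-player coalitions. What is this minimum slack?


Step 1: Slack for coalition (1,2): x1+x2 - v12 = 77 - 45 = 32
Step 2: Slack for coalition (1,3): x1+x3 - v13 = 75 - 21 = 54
Step 3: Slack for coalition (2,3): x2+x3 - v23 = 20 - 35 = -15
Step 4: Minimum slack = min(32, 54, -15) = -15, attained by (2,3); coalition (2,3) can block (slack < 0), so the allocation is not in the core

-15


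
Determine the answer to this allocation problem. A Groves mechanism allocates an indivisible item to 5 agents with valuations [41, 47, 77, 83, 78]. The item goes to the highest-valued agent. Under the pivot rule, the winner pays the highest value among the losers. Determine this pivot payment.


Step 1: The efficient winner is agent 3 with value 83
Step 2: Other agents' values: [41, 47, 77, 78]
Step 3: Pivot payment = max(others) = 78
Step 4: The winner pays 78

78


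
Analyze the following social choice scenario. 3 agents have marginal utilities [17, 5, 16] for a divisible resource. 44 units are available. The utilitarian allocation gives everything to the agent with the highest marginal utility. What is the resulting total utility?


Step 1: The marginal utilities are [17, 5, 16]
Step 2: The highest marginal utility is 17
Step 3: All 44 units go to that agent
Step 4: Total utility = 17 * 44 = 748

748


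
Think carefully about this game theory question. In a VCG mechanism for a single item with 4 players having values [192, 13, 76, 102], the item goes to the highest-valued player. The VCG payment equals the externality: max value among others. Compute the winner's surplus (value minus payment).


Step 1: The winner is the agent with the highest value: agent 0 with value 192
Step 2: Values of other agents: [13, 76, 102]
Step 3: VCG payment = max of others' values = 102
Step 4: Surplus = 192 - 102 = 90

90


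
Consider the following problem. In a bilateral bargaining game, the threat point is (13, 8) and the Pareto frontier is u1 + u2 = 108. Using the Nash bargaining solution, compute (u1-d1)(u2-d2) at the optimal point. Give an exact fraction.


Step 1: The Nash solution splits surplus symmetrically above the disagreement point
Step 2: u1 = (total + d1 - d2)/2 = (108 + 13 - 8)/2 = 113/2
Step 3: u2 = (total - d1 + d2)/2 = (108 - 13 + 8)/2 = 103/2
Step 4: Nash product = (113/2 - 13) * (103/2 - 8)
Step 5: = 87/2 * 87/2 = 7569/4

7569/4


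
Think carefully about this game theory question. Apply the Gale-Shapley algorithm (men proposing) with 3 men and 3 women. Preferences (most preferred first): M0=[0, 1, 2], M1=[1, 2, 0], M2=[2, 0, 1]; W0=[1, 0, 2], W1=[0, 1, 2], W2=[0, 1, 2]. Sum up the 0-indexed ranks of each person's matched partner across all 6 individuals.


Step 1: Run Gale-Shapley (men propose, women hold best offer):
  M0 proposes to W0; she accepts
  M1 proposes to W1; she accepts
  M2 proposes to W2; she accepts
Step 2: Final matching: W0-M0, W1-M1, W2-M2
Step 3: 0-indexed ranks (man's rank of his match, then woman's): 0 + 1 + 0 + 1 + 0 + 2
Step 4: Total rank sum = 4

4


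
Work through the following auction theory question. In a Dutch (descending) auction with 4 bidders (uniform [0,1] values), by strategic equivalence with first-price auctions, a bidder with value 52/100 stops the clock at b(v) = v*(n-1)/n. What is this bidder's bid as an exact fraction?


Step 1: Dutch auctions are strategically equivalent to first-price auctions
Step 2: The equilibrium bid is b(v) = v*(n-1)/n
Step 3: b = 13/25 * 3/4
Step 4: b = 39/100

39/100


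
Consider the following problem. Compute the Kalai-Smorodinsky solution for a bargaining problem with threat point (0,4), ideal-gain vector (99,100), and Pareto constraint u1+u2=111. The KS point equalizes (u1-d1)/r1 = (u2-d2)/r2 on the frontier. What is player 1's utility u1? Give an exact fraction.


Step 1: At the KS point, (u1-d1)/r1 = (u2-d2)/r2 = t and u1+u2 = 111
Step 2: u1 = d1 + r1*t and u2 = d2 + r2*t, so (d1 + r1*t) + (d2 + r2*t) = 111
Step 3: t = (111 - 0 - 4)/(99 + 100) = 107/199
Step 4: u1 = d1 + r1*t = 0 + 99 * 107/199 = 10593/199
Step 5: (Check: u2 = d2 + r2*t = 11496/199; u1+u2 = 10593/199 + 11496/199 = 111, on the frontier.)

10593/199


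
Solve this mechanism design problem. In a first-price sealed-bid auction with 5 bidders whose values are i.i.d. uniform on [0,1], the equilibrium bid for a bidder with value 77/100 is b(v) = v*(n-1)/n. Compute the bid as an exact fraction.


Step 1: The symmetric BNE bidding function is b(v) = v * (n-1) / n
Step 2: Substitute v = 77/100 and n = 5
Step 3: b = 77/100 * 4/5
Step 4: b = 77/125

77/125


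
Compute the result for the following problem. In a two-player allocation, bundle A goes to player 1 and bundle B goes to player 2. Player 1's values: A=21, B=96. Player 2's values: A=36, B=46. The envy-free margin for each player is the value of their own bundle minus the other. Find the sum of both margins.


Step 1: Player 1's margin = v1(A) - v1(B) = 21 - 96 = -75
Step 2: Player 2's margin = v2(B) - v2(A) = 46 - 36 = 10
Step 3: Total margin = -75 + 10 = -65

-65


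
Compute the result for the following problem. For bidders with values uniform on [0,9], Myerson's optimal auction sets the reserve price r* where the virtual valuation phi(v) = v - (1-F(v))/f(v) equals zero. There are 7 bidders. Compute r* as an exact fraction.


Step 1: For U[0,9], F(v) = v/9 and f(v) = 1/9
Step 2: phi(v) = v - (1 - v/9)/(1/9) = v - (9 - v) = 2v - 9
Step 3: Set phi(r*) = 0: 2r* - 9 = 0
Step 4: r* = 9/2 (the number of bidders n = 7 does not enter)

9/2


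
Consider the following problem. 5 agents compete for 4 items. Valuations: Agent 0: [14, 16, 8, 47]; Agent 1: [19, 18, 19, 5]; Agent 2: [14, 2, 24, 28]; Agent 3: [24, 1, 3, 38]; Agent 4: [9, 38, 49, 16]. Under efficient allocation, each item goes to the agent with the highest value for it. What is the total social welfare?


Step 1: For each item, find the maximum value among all agents.
Step 2: Item 0 -> Agent 3 (value 24)
Step 3: Item 1 -> Agent 4 (value 38)
Step 4: Item 2 -> Agent 4 (value 49)
Step 5: Item 3 -> Agent 0 (value 47)
Step 6: Total welfare = 24 + 38 + 49 + 47 = 158

158


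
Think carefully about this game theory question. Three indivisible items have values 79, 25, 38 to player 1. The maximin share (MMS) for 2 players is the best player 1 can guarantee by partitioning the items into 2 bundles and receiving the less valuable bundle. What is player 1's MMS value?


Step 1: Item values = 79, 25, 38
Step 2: Enumerate all 2-bundle partitions and take the smaller bundle:
  Partition 1: {79} vs {25,38} -> bundles 79, 63; min = 63
  Partition 2: {25} vs {79,38} -> bundles 25, 117; min = 25
  Partition 3: {38} vs {79,25} -> bundles 38, 104; min = 38
Step 3: MMS = max(63, 25, 38) = 63

63


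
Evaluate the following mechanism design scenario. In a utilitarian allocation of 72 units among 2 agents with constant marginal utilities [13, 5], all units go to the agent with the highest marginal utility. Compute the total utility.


Step 1: The marginal utilities are [13, 5]
Step 2: The highest marginal utility is 13
Step 3: All 72 units go to that agent
Step 4: Total utility = 13 * 72 = 936

936


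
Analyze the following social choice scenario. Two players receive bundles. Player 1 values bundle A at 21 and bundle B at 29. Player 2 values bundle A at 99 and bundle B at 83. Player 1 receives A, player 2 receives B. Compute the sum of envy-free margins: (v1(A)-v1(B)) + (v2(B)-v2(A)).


Step 1: Player 1's margin = v1(A) - v1(B) = 21 - 29 = -8
Step 2: Player 2's margin = v2(B) - v2(A) = 83 - 99 = -16
Step 3: Total margin = -8 + -16 = -24

-24


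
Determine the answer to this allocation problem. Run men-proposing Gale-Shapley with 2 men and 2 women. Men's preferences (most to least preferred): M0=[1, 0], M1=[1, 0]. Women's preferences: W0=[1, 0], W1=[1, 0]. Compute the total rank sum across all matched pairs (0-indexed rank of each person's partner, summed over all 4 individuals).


Step 1: Run Gale-Shapley (men propose, women hold best offer):
  M0 proposes to W1; she accepts
  M1 proposes to W1; she switches from M0
  M0 proposes to W0; she accepts
Step 2: Final matching: W0-M0, W1-M1
Step 3: 0-indexed ranks (man's rank of his match, then woman's): 1 + 1 + 0 + 0
Step 4: Total rank sum = 2

2


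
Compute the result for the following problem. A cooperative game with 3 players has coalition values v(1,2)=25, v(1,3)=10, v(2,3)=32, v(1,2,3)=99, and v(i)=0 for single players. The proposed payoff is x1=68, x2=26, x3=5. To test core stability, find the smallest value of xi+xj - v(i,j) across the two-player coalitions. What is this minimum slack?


Step 1: Slack for coalition (1,2): x1+x2 - v12 = 94 - 25 = 69
Step 2: Slack for coalition (1,3): x1+x3 - v13 = 73 - 10 = 63
Step 3: Slack for coalition (2,3): x2+x3 - v23 = 31 - 32 = -1
Step 4: Minimum slack = min(69, 63, -1) = -1, attained by (2,3); coalition (2,3) can block (slack < 0), so the allocation is not in the core

-1


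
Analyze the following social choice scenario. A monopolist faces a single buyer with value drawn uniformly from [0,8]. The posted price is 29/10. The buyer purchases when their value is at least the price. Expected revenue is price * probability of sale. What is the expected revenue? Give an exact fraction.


Step 1: Posted price r = 29/10, value support [0,8]
Step 2: P(v >= r) = (8 - 29/10)/8 = 51/80
Step 3: Expected revenue = r * P(v >= r) = 29/10 * 51/80
Step 4: Revenue = 1479/800

1479/800


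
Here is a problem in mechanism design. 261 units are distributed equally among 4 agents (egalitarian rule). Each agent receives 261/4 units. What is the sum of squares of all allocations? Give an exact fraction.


Step 1: Each agent's share = 261/4
Step 2: Square of each share = (261/4)^2 = 68121/16
Step 3: Sum of squares = 4 * 68121/16 = 68121/4

68121/4


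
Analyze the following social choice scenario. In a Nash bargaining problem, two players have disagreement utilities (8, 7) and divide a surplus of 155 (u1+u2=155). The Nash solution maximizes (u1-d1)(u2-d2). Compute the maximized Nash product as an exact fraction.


Step 1: The Nash solution splits surplus symmetrically above the disagreement point
Step 2: u1 = (total + d1 - d2)/2 = (155 + 8 - 7)/2 = 78
Step 3: u2 = (total - d1 + d2)/2 = (155 - 8 + 7)/2 = 77
Step 4: Nash product = (78 - 8) * (77 - 7)
Step 5: = 70 * 70 = 4900

4900


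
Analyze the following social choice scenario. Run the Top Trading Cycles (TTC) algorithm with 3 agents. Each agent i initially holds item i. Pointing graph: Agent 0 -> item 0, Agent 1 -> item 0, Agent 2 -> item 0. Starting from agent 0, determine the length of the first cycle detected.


Step 1: Trace the pointer graph from agent 0: 0 -> 0
Step 2: A cycle is detected when we revisit agent 0
Step 3: The cycle is: 0 -> 0
Step 4: Cycle length = 1

1


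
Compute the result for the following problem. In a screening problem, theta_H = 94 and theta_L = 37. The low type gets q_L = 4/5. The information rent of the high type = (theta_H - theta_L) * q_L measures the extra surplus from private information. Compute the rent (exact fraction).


Step 1: theta_H - theta_L = 94 - 37 = 57
Step 2: Information rent = (theta_H - theta_L) * q_L
Step 3: = 57 * 4/5
Step 4: = 228/5

228/5


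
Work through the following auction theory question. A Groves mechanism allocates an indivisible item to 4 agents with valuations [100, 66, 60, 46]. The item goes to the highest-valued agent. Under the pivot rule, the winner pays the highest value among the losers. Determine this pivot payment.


Step 1: The efficient winner is agent 0 with value 100
Step 2: Other agents' values: [66, 60, 46]
Step 3: Pivot payment = max(others) = 66
Step 4: The winner pays 66

66


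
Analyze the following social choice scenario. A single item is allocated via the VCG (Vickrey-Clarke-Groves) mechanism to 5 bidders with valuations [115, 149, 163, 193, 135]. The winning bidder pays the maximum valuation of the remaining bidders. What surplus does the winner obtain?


Step 1: The winner is the agent with the highest value: agent 3 with value 193
Step 2: Values of other agents: [115, 149, 163, 135]
Step 3: VCG payment = max of others' values = 163
Step 4: Surplus = 193 - 163 = 30

30


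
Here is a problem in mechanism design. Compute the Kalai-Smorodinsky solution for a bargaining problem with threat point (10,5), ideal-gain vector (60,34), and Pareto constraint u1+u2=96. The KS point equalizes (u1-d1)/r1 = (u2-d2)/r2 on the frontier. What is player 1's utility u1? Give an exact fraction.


Step 1: At the KS point, (u1-d1)/r1 = (u2-d2)/r2 = t and u1+u2 = 96
Step 2: u1 = d1 + r1*t and u2 = d2 + r2*t, so (d1 + r1*t) + (d2 + r2*t) = 96
Step 3: t = (96 - 10 - 5)/(60 + 34) = 81/94
Step 4: u1 = d1 + r1*t = 10 + 60 * 81/94 = 2900/47
Step 5: (Check: u2 = d2 + r2*t = 1612/47; u1+u2 = 2900/47 + 1612/47 = 96, on the frontier.)

2900/47


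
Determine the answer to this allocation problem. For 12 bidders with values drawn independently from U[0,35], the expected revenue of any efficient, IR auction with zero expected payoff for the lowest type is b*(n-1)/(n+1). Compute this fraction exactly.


Step 1: By Revenue Equivalence, expected revenue = b*(n-1)/(n+1)
Step 2: Substituting n = 12, b = 35
Step 3: Revenue = 35*(12-1)/(12+1) = 35*11/13
Step 4: Revenue = 385/13

385/13


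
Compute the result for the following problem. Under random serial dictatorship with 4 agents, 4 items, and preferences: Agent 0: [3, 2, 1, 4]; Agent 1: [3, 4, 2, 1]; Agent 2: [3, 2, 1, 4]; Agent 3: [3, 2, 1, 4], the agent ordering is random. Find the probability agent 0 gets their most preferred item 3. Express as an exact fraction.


Step 1: Agent 0 wants item 3
Step 2: There are 24 possible orderings of agents
Step 3: In 6 orderings, agent 0 gets item 3
Step 4: Probability = 6/24 = 1/4

1/4
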